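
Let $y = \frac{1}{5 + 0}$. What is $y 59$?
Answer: $\frac{59}{5} \approx 11.8$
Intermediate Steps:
$y = \frac{1}{5} \approx 0.2$
$y 59 = \frac{1}{5} \cdot 59 = \frac{59}{5}$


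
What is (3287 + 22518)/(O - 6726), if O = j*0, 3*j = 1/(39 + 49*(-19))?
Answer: -25805/6726 ≈ -3.8366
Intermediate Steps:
j = -1/2676 (j = 1/(3*(39 + 49*(-19))) = 1/(3*(39 - 931)) = (⅓)/(-892) = (⅓)*(-1/892) = -1/2676 ≈ -0.00037369)
O = 0 (O = -1/2676*0 = 0)
(3287 + 22518)/(O - 6726) = (3287 + 22518)/(0 - 6726) = 25805/(-6726) = 25805*(-1/6726) = -25805/6726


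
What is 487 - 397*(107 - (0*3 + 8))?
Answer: -38816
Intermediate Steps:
487 - 397*(107 - (0*3 + 8)) = 487 - 397*(107 - (0 + 8)) = 487 - 397*(107 - 1*8) = 487 - 397*(107 - 8) = 487 - 397*99 = 487 - 39303 = -38816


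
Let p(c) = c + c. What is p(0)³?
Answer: 0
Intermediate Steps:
p(c) = 2*c
p(0)³ = (2*0)³ = 0³ = 0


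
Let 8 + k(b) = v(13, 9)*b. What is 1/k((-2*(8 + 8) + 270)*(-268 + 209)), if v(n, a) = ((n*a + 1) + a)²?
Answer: -1/226483426 ≈ -4.4153e-9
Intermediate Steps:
v(n, a) = (1 + a + a*n)² (v(n, a) = ((a*n + 1) + a)² = ((1 + a*n) + a)² = (1 + a + a*n)²)
k(b) = -8 + 16129*b (k(b) = -8 + (1 + 9 + 9*13)²*b = -8 + (1 + 9 + 117)²*b = -8 + 127²*b = -8 + 16129*b)
1/k((-2*(8 + 8) + 270)*(-268 + 209)) = 1/(-8 + 16129*((-2*(8 + 8) + 270)*(-268 + 209))) = 1/(-8 + 16129*((-2*16 + 270)*(-59))) = 1/(-8 + 16129*((-32 + 270)*(-59))) = 1/(-8 + 16129*(238*(-59))) = 1/(-8 + 16129*(-14042)) = 1/(-8 - 226483418) = 1/(-226483426) = -1/226483426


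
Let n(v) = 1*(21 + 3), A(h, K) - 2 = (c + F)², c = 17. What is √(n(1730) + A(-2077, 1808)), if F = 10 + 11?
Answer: 7*√30 ≈ 38.341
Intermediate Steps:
F = 21
A(h, K) = 1446 (A(h, K) = 2 + (17 + 21)² = 2 + 38² = 2 + 1444 = 1446)
n(v) = 24 (n(v) = 1*24 = 24)
√(n(1730) + A(-2077, 1808)) = √(24 + 1446) = √1470 = 7*√30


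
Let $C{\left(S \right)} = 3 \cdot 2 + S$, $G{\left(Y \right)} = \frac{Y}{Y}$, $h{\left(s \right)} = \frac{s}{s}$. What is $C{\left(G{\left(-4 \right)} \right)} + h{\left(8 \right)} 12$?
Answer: $19$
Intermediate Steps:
$h{\left(s \right)} = 1$
$G{\left(Y \right)} = 1$
$C{\left(S \right)} = 6 + S$
$C{\left(G{\left(-4 \right)} \right)} + h{\left(8 \right)} 12 = \left(6 + 1\right) + 1 \cdot 12 = 7 + 12 = 19$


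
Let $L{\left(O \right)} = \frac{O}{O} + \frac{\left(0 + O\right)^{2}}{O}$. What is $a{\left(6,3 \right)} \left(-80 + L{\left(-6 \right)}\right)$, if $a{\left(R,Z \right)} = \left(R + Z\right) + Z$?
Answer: $-1020$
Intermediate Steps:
$a{\left(R,Z \right)} = R + 2 Z$
$L{\left(O \right)} = 1 + O$ ($L{\left(O \right)} = 1 + \frac{O^{2}}{O} = 1 + O$)
$a{\left(6,3 \right)} \left(-80 + L{\left(-6 \right)}\right) = \left(6 + 2 \cdot 3\right) \left(-80 + \left(1 - 6\right)\right) = \left(6 + 6\right) \left(-80 - 5\right) = 12 \left(-85\right) = -1020$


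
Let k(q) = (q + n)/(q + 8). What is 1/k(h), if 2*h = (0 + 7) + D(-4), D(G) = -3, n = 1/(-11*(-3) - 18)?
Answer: 150/31 ≈ 4.8387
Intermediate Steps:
n = 1/15 (n = 1/(33 - 18) = 1/15 ≈ 0.066667)
h = 2 (h = ((0 + 7) - 3)/2 = (7 - 3)/2 = (1/2)*4 = 2)
k(q) = (1/15 + q)/(8 + q) (k(q) = (q + 1/15)/(q + 8) = (1/15 + q)/(8 + q))
1/k(h) = 1/((1/15 + 2)/(8 + 2)) = 1/((31/15)/10) = 1/((1/10)*(31/15)) = 1/(31/150) = 150/31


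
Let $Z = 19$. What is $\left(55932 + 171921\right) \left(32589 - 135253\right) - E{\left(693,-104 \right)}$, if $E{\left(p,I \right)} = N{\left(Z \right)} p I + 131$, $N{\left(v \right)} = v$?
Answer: $-23390931155$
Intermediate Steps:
$E{\left(p,I \right)} = 131 + 19 I p$ ($E{\left(p,I \right)} = 19 p I + 131 = 19 I p + 131 = 131 + 19 I p$)
$\left(55932 + 171921\right) \left(32589 - 135253\right) - E{\left(693,-104 \right)} = \left(55932 + 171921\right) \left(32589 - 135253\right) - \left(131 + 19 \left(-104\right) 693\right) = 227853 \left(-102664\right) - \left(131 - 1369368\right) = -23392300392 - -1369237 = -23392300392 + 1369237 = -23390931155$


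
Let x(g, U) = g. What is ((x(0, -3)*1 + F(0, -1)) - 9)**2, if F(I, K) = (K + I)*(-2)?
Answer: 49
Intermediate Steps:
F(I, K) = -2*I - 2*K (F(I, K) = (I + K)*(-2) = -2*I - 2*K)
((x(0, -3)*1 + F(0, -1)) - 9)**2 = ((0*1 + (-2*0 - 2*(-1))) - 9)**2 = ((0 + (0 + 2)) - 9)**2 = ((0 + 2) - 9)**2 = (2 - 9)**2 = (-7)**2 = 49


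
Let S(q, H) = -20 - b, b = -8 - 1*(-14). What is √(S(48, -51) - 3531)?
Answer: I*√3557 ≈ 59.641*I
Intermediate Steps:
b = 6 (b = -8 + 14 = 6)
S(q, H) = -26 (S(q, H) = -20 - 1*6 = -20 - 6 = -26)
√(S(48, -51) - 3531) = √(-26 - 3531) = √(-3557) = I*√3557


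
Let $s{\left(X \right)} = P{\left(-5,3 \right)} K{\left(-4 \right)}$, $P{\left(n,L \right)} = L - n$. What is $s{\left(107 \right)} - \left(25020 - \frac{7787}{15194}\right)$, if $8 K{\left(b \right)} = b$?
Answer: $- \frac{380206869}{15194} \approx -25024.0$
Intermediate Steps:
$K{\left(b \right)} = \frac{b}{8}$
$s{\left(X \right)} = -4$ ($s{\left(X \right)} = \left(3 - -5\right) \frac{1}{8} \left(-4\right) = \left(3 + 5\right) \left(- \frac{1}{2}\right) = 8 \left(- \frac{1}{2}\right) = -4$)
$s{\left(107 \right)} - \left(25020 - \frac{7787}{15194}\right) = -4 - \left(25020 - \frac{7787}{15194}\right) = -4 - \frac{380146093}{15194} = - \frac{380206869}{15194}$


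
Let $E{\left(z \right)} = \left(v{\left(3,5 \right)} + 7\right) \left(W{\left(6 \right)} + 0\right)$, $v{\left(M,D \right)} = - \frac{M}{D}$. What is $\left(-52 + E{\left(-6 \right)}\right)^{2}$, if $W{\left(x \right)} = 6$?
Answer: $\frac{4624}{25} \approx 184.96$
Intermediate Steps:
$v{\left(M,D \right)} = - \frac{M}{D}$
$E{\left(z \right)} = \frac{192}{5}$ ($E{\left(z \right)} = \left(\left(-1\right) 3 \cdot \frac{1}{5} + 7\right) \left(6 + 0\right) = \left(\left(-1\right) 3 \cdot \frac{1}{5} + 7\right) 6 = \left(- \frac{3}{5} + 7\right) 6 = \frac{32}{5} \cdot 6 = \frac{192}{5}$)
$\left(-52 + E{\left(-6 \right)}\right)^{2} = \left(-52 + \frac{192}{5}\right)^{2} = \left(- \frac{68}{5}\right)^{2} = \frac{4624}{25}$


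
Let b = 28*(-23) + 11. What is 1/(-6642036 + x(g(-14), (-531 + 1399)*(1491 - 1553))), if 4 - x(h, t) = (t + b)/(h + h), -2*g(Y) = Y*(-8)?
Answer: -112/743962033 ≈ -1.5055e-7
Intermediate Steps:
b = -633 (b = -644 + 11 = -633)
g(Y) = 4*Y (g(Y) = -Y*(-8)/2 = -(-4)*Y = 4*Y)
x(h, t) = 4 - (-633 + t)/(2*h) (x(h, t) = 4 - (t - 633)/(h + h) = 4 - (-633 + t)/(2*h))
1/(-6642036 + x(g(-14), (-531 + 1399)*(1491 - 1553))) = 1/(-6642036 + (633 - (-531 + 1399)*(1491 - 1553) + 8*(4*(-14)))/(2*((4*(-14))))) = 1/(-6642036 + (½)*(633 - 868*(-62) + 8*(-56))/(-56)) = 1/(-6642036 + (½)*(-1/56)*(633 - 1*(-53816) - 448)) = 1/(-6642036 + (½)*(-1/56)*(633 + 53816 - 448)) = 1/(-6642036 + (½)*(-1/56)*54001) = 1/(-6642036 - 54001/112) = 1/(-743962033/112) = -112/743962033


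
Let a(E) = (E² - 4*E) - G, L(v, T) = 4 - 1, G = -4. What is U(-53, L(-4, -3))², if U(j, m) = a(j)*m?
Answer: 82355625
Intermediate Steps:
L(v, T) = 3
a(E) = 4 + E² - 4*E (a(E) = (E² - 4*E) - 1*(-4) = (E² - 4*E) + 4 = 4 + E² - 4*E)
U(j, m) = m*(4 + j² - 4*j) (U(j, m) = (4 + j² - 4*j)*m = m*(4 + j² - 4*j))
U(-53, L(-4, -3))² = (3*(4 + (-53)² - 4*(-53)))² = (3*(4 + 2809 + 212))² = (3*3025)² = 9075² = 82355625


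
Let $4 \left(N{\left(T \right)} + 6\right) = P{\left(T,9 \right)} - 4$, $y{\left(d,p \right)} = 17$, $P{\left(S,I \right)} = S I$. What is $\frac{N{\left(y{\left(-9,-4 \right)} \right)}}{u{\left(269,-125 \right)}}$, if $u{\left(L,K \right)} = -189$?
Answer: $- \frac{125}{756} \approx -0.16534$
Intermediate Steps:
$P{\left(S,I \right)} = I S$
$N{\left(T \right)} = -7 + \frac{9 T}{4}$ ($N{\left(T \right)} = -6 + \frac{9 T - 4}{4} = -6 + \frac{-4 + 9 T}{4} = -6 + \left(-1 + \frac{9 T}{4}\right) = -7 + \frac{9 T}{4}$)
$\frac{N{\left(y{\left(-9,-4 \right)} \right)}}{u{\left(269,-125 \right)}} = \frac{-7 + \frac{9}{4} \cdot 17}{-189} = \left(-7 + \frac{153}{4}\right) \left(- \frac{1}{189}\right) = \frac{125}{4} \left(- \frac{1}{189}\right) = - \frac{125}{756}$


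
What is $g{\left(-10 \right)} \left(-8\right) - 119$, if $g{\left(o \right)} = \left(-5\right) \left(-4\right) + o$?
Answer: $-199$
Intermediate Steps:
$g{\left(o \right)} = 20 + o$
$g{\left(-10 \right)} \left(-8\right) - 119 = \left(20 - 10\right) \left(-8\right) - 119 = 10 \left(-8\right) - 119 = -80 - 119 = -199$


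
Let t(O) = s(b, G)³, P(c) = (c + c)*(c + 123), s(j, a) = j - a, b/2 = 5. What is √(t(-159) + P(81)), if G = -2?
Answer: 6*√966 ≈ 186.48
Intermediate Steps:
b = 10 (b = 2*5 = 10)
P(c) = 2*c*(123 + c) (P(c) = (2*c)*(123 + c) = 2*c*(123 + c))
t(O) = 1728 (t(O) = (10 - 1*(-2))³ = (10 + 2)³ = 12³ = 1728)
√(t(-159) + P(81)) = √(1728 + 2*81*(123 + 81)) = √(1728 + 2*81*204) = √(1728 + 33048) = √34776 = 6*√966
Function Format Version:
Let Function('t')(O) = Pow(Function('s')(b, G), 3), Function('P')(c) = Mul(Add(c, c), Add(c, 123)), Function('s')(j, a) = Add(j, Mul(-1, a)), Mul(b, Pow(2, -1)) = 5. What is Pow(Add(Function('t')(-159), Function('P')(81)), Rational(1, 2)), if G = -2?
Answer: Mul(6, Pow(966, Rational(1, 2))) ≈ 186.48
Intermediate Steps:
b = 10 (b = Mul(2, 5) = 10)
Function('P')(c) = Mul(2, c, Add(123, c)) (Function('P')(c) = Mul(Mul(2, c), Add(123, c)) = Mul(2, c, Add(123, c)))
Function('t')(O) = 1728 (Function('t')(O) = Pow(Add(10, Mul(-1, -2)), 3) = Pow(Add(10, 2), 3) = Pow(12, 3) = 1728)
Pow(Add(Function('t')(-159), Function('P')(81)), Rational(1, 2)) = Pow(Add(1728, Mul(2, 81, Add(123, 81))), Rational(1, 2)) = Pow(Add(1728, Mul(2, 81, 204)), Rational(1, 2)) = Pow(Add(1728, 33048), Rational(1, 2)) = Pow(34776, Rational(1, 2)) = Mul(6, Pow(966, Rational(1, 2)))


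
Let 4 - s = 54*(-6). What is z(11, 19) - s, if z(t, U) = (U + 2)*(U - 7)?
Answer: -76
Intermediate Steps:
z(t, U) = (-7 + U)*(2 + U) (z(t, U) = (2 + U)*(-7 + U) = (-7 + U)*(2 + U))
s = 328 (s = 4 - 54*(-6) = 4 - 1*(-324) = 4 + 324 = 328)
z(11, 19) - s = (-14 + 19² - 5*19) - 1*328 = (-14 + 361 - 95) - 328 = 252 - 328 = -76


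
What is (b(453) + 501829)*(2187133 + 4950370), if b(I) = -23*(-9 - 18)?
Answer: 3586238382350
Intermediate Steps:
b(I) = 621 (b(I) = -23*(-27) = 621)
(b(453) + 501829)*(2187133 + 4950370) = (621 + 501829)*(2187133 + 4950370) = 502450*7137503 = 3586238382350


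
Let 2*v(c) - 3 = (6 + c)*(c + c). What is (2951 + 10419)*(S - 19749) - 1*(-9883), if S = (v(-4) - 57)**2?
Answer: -420246129/2 ≈ -2.1012e+8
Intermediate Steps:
v(c) = 3/2 + c*(6 + c) (v(c) = 3/2 + ((6 + c)*(c + c))/2 = 3/2 + ((6 + c)*(2*c))/2 = 3/2 + (2*c*(6 + c))/2 = 3/2 + c*(6 + c))
S = 16129/4 (S = ((3/2 + (-4)**2 + 6*(-4)) - 57)**2 = ((3/2 + 16 - 24) - 57)**2 = (-13/2 - 57)**2 = (-127/2)**2 = 16129/4 ≈ 4032.3)
(2951 + 10419)*(S - 19749) - 1*(-9883) = (2951 + 10419)*(16129/4 - 19749) - 1*(-9883) = 13370*(-62867/4) + 9883 = -420265895/2 + 9883 = -420246129/2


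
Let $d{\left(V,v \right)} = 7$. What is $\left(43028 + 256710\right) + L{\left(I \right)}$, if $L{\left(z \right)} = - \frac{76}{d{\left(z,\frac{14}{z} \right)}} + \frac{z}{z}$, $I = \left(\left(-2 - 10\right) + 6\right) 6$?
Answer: $\frac{2098097}{7} \approx 2.9973 \cdot 10^{5}$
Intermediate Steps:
$I = -36$ ($I = \left(-12 + 6\right) 6 = \left(-6\right) 6 = -36$)
$L{\left(z \right)} = - \frac{69}{7}$ ($L{\left(z \right)} = - \frac{76}{7} + \frac{z}{z} = \left(-76\right) \frac{1}{7} + 1 = - \frac{76}{7} + 1 = - \frac{69}{7}$)
$\left(43028 + 256710\right) + L{\left(I \right)} = \left(43028 + 256710\right) - \frac{69}{7} = 299738 - \frac{69}{7} = \frac{2098097}{7}$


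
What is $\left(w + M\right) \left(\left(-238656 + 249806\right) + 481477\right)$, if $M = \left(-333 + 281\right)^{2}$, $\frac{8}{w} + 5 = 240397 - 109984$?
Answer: $\frac{21713966106435}{16301} \approx 1.3321 \cdot 10^{9}$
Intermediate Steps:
$w = \frac{1}{16301}$ ($w = \frac{8}{-5 + \left(240397 - 109984\right)} = \frac{8}{-5 + 130413} = \frac{8}{130408} = 8 \cdot \frac{1}{130408} = \frac{1}{16301} \approx 6.1346 \cdot 10^{-5}$)
$M = 2704$ ($M = \left(-52\right)^{2} = 2704$)
$\left(w + M\right) \left(\left(-238656 + 249806\right) + 481477\right) = \left(\frac{1}{16301} + 2704\right) \left(\left(-238656 + 249806\right) + 481477\right) = \frac{44077905 \left(11150 + 481477\right)}{16301} = \frac{44077905}{16301} \cdot 492627 = \frac{21713966106435}{16301}$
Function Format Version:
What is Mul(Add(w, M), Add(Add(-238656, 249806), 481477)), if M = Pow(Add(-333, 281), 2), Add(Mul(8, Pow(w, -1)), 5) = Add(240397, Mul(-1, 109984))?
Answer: Rational(21713966106435, 16301) ≈ 1.3321e+9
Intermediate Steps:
w = Rational(1, 16301) (w = Mul(8, Pow(Add(-5, Add(240397, Mul(-1, 109984))), -1)) = Mul(8, Pow(Add(-5, Add(240397, -109984)), -1)) = Mul(8, Pow(Add(-5, 130413), -1)) = Mul(8, Pow(130408, -1)) = Mul(8, Rational(1, 130408)) = Rational(1, 16301) ≈ 6.1346e-5)
M = 2704 (M = Pow(-52, 2) = 2704)
Mul(Add(w, M), Add(Add(-238656, 249806), 481477)) = Mul(Add(Rational(1, 16301), 2704), Add(Add(-238656, 249806), 481477)) = Mul(Rational(44077905, 16301), Add(11150, 481477)) = Mul(Rational(44077905, 16301), 492627) = Rational(21713966106435, 16301)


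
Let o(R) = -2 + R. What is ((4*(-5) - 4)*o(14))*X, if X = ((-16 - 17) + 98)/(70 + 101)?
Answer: -2080/19 ≈ -109.47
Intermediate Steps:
X = 65/171 (X = (-33 + 98)/171 = 65*(1/171) = 65/171 ≈ 0.38012)
((4*(-5) - 4)*o(14))*X = ((4*(-5) - 4)*(-2 + 14))*(65/171) = ((-20 - 4)*12)*(65/171) = -24*12*(65/171) = -288*65/171 = -2080/19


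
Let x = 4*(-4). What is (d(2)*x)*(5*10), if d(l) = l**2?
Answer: -3200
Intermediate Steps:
x = -16
(d(2)*x)*(5*10) = (2**2*(-16))*(5*10) = (4*(-16))*50 = -64*50 = -3200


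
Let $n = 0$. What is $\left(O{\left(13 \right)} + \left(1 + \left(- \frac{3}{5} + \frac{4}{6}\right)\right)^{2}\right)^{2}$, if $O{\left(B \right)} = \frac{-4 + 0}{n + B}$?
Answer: $\frac{5895184}{8555625} \approx 0.68904$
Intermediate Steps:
$O{\left(B \right)} = - \frac{4}{B}$ ($O{\left(B \right)} = \frac{-4 + 0}{0 + B} = - \frac{4}{B}$)
$\left(O{\left(13 \right)} + \left(1 + \left(- \frac{3}{5} + \frac{4}{6}\right)\right)^{2}\right)^{2} = \left(- \frac{4}{13} + \left(1 + \left(- \frac{3}{5} + \frac{4}{6}\right)\right)^{2}\right)^{2} = \left(\left(-4\right) \frac{1}{13} + \left(1 + \left(\left(-3\right) \frac{1}{5} + 4 \cdot \frac{1}{6}\right)\right)^{2}\right)^{2} = \left(- \frac{4}{13} + \left(1 + \left(- \frac{3}{5} + \frac{2}{3}\right)\right)^{2}\right)^{2} = \left(- \frac{4}{13} + \left(1 + \frac{1}{15}\right)^{2}\right)^{2} = \left(- \frac{4}{13} + \left(\frac{16}{15}\right)^{2}\right)^{2} = \left(- \frac{4}{13} + \frac{256}{225}\right)^{2} = \left(\frac{2428}{2925}\right)^{2} = \frac{5895184}{8555625}$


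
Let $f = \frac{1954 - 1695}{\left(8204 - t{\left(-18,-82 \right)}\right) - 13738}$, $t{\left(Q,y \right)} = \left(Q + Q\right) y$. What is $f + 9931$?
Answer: $\frac{84274207}{8486} \approx 9931.0$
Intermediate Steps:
$t{\left(Q,y \right)} = 2 Q y$
$f = - \frac{259}{8486}$ ($f = \frac{1954 - 1695}{\left(8204 - 2 \left(-18\right) \left(-82\right)\right) - 13738} = \frac{259}{\left(8204 - 2952\right) - 13738} = \frac{259}{5252 - 13738} = \frac{259}{-8486} = 259 \left(- \frac{1}{8486}\right) = - \frac{259}{8486} \approx -0.030521$)
$f + 9931 = - \frac{259}{8486} + 9931 = \frac{84274207}{8486}$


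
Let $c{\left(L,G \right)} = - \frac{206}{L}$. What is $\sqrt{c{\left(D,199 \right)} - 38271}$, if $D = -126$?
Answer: $\frac{i \sqrt{16876790}}{21} \approx 195.63 i$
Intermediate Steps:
$\sqrt{c{\left(D,199 \right)} - 38271} = \sqrt{- \frac{206}{-126} - 38271} = \sqrt{\left(-206\right) \left(- \frac{1}{126}\right) - 38271} = \sqrt{\frac{103}{63} - 38271} = \sqrt{- \frac{2410970}{63}} = \frac{i \sqrt{16876790}}{21}$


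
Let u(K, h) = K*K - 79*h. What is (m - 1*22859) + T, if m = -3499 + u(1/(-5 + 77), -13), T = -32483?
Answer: -299707775/5184 ≈ -57814.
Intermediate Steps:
u(K, h) = K² - 79*h
m = -12814847/5184 (m = -3499 + ((1/(-5 + 77))² - 79*(-13)) = -3499 + ((1/72)² + 1027) = -3499 + (1/5184 + 1027) = -3499 + 5323969/5184 = -12814847/5184 ≈ -2472.0)
(m - 1*22859) + T = (-12814847/5184 - 1*22859) - 32483 = (-12814847/5184 - 22859) - 32483 = -131315903/5184 - 32483 = -299707775/5184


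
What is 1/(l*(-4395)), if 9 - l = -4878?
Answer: -1/21478365 ≈ -4.6558e-8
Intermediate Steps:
l = 4887 (l = 9 - 1*(-4878) = 9 + 4878 = 4887)
1/(l*(-4395)) = 1/(4887*(-4395)) = (1/4887)*(-1/4395) = -1/21478365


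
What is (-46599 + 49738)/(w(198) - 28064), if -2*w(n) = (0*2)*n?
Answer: -3139/28064 ≈ -0.11185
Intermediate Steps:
w(n) = 0 (w(n) = -0*2*n/2 = -0*n = -1/2*0 = 0)
(-46599 + 49738)/(w(198) - 28064) = (-46599 + 49738)/(0 - 28064) = 3139/(-28064) = 3139*(-1/28064) = -3139/28064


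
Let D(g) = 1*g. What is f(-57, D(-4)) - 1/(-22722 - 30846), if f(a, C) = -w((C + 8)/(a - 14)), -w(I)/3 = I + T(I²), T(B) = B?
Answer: -43063631/270036288 ≈ -0.15947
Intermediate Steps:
D(g) = g
w(I) = -3*I - 3*I² (w(I) = -3*(I + I²) = -3*I - 3*I²)
f(a, C) = -3*(-1 - (8 + C)/(-14 + a))*(8 + C)/(-14 + a) (f(a, C) = -3*(C + 8)/(a - 14)*(-1 - (C + 8)/(a - 14)) = -3*(8 + C)/(-14 + a)*(-1 - (8 + C)/(-14 + a)) = -3*(-1 - (8 + C)/(-14 + a))*(8 + C)/(-14 + a))
f(-57, D(-4)) - 1/(-22722 - 30846) = 3*(8 - 4)*(-6 - 4 - 57)/(-14 - 57)² - 1/(-22722 - 30846) = 3*4*(-67)/(-71)² - 1/(-53568) = 3*(1/5041)*4*(-67) - 1*(-1/53568) = -804/5041 + 1/53568 = -43063631/270036288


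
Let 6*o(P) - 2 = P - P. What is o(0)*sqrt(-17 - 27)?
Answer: 2*I*sqrt(11)/3 ≈ 2.2111*I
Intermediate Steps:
o(P) = 1/3 (o(P) = 1/3 + (P - P)/6 = 1/3 + (1/6)*0 = 1/3 + 0 = 1/3)
o(0)*sqrt(-17 - 27) = sqrt(-17 - 27)/3 = sqrt(-44)/3 = (2*I*sqrt(11))/3 = 2*I*sqrt(11)/3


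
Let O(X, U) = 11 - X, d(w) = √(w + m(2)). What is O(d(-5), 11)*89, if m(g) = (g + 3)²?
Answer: 979 - 178*√5 ≈ 580.98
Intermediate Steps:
m(g) = (3 + g)²
d(w) = √(25 + w) (d(w) = √(w + (3 + 2)²) = √(w + 5²) = √(w + 25) = √(25 + w))
O(d(-5), 11)*89 = (11 - √(25 - 5))*89 = (11 - √20)*89 = (11 - 2*√5)*89 = 979 - 178*√5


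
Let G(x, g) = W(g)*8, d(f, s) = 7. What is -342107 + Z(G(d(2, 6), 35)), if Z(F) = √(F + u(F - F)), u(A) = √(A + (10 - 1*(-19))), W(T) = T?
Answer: -342107 + √(280 + √29) ≈ -3.4209e+5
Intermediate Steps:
u(A) = √(29 + A) (u(A) = √(A + (10 + 19)) = √(A + 29) = √(29 + A))
G(x, g) = 8*g (G(x, g) = g*8 = 8*g)
Z(F) = √(F + √29) (Z(F) = √(F + √(29 + (F - F))) = √(F + √(29 + 0)) = √(F + √29))
-342107 + Z(G(d(2, 6), 35)) = -342107 + √(8*35 + √29) = -342107 + √(280 + √29)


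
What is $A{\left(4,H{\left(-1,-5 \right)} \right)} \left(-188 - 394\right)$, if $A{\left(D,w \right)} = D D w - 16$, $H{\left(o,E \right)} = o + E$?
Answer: $65184$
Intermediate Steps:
$H{\left(o,E \right)} = E + o$
$A{\left(D,w \right)} = -16 + w D^{2}$ ($A{\left(D,w \right)} = D^{2} w - 16 = w D^{2} - 16 = -16 + w D^{2}$)
$A{\left(4,H{\left(-1,-5 \right)} \right)} \left(-188 - 394\right) = \left(-16 + \left(-5 - 1\right) 4^{2}\right) \left(-188 - 394\right) = \left(-16 - 96\right) \left(-582\right) = \left(-112\right) \left(-582\right) = 65184$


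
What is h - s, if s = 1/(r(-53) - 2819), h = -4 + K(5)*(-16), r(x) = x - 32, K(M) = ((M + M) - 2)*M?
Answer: -1870175/2904 ≈ -644.00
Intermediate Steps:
K(M) = M*(-2 + 2*M) (K(M) = (2*M - 2)*M = (-2 + 2*M)*M = M*(-2 + 2*M))
r(x) = -32 + x
h = -644 (h = -4 + (2*5*(-1 + 5))*(-16) = -4 + (2*5*4)*(-16) = -4 + 40*(-16) = -4 - 640 = -644)
s = -1/2904 (s = 1/((-32 - 53) - 2819) = 1/(-85 - 2819) = 1/(-2904) = -1/2904 ≈ -0.00034435)
h - s = -644 - 1*(-1/2904) = -644 + 1/2904 = -1870175/2904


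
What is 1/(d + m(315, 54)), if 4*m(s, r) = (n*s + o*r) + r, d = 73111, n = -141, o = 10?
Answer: 4/248623 ≈ 1.6089e-5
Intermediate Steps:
m(s, r) = -141*s/4 + 11*r/4 (m(s, r) = ((-141*s + 10*r) + r)/4 = (-141*s + 11*r)/4 = -141*s/4 + 11*r/4)
1/(d + m(315, 54)) = 1/(73111 + (-141/4*315 + (11/4)*54)) = 1/(73111 + (-44415/4 + 297/2)) = 1/(73111 - 43821/4) = 1/(248623/4) = 4/248623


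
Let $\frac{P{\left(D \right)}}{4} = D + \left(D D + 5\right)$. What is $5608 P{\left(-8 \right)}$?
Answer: $1368352$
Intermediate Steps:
$P{\left(D \right)} = 20 + 4 D + 4 D^{2}$ ($P{\left(D \right)} = 4 \left(D + \left(D D + 5\right)\right) = 4 \left(D + \left(D^{2} + 5\right)\right) = 4 \left(D + \left(5 + D^{2}\right)\right) = 4 \left(5 + D + D^{2}\right) = 20 + 4 D + 4 D^{2}$)
$5608 P{\left(-8 \right)} = 5608 \left(20 + 4 \left(-8\right) + 4 \left(-8\right)^{2}\right) = 5608 \left(20 - 32 + 4 \cdot 64\right) = 5608 \left(20 - 32 + 256\right) = 5608 \cdot 244 = 1368352$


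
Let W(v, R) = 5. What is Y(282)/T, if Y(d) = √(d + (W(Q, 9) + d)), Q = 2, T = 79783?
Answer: √569/79783 ≈ 0.00029898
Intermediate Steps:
Y(d) = √(5 + 2*d) (Y(d) = √(d + (5 + d)) = √(5 + 2*d))
Y(282)/T = √(5 + 2*282)/79783 = √(5 + 564)*(1/79783) = √569*(1/79783) = √569/79783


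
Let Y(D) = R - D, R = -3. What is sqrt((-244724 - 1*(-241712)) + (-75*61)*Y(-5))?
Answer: I*sqrt(12162) ≈ 110.28*I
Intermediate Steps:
Y(D) = -3 - D
sqrt((-244724 - 1*(-241712)) + (-75*61)*Y(-5)) = sqrt((-244724 - 1*(-241712)) + (-75*61)*(-3 - 1*(-5))) = sqrt((-244724 + 241712) - 4575*(-3 + 5)) = sqrt(-3012 - 4575*2) = sqrt(-3012 - 9150) = sqrt(-12162) = I*sqrt(12162)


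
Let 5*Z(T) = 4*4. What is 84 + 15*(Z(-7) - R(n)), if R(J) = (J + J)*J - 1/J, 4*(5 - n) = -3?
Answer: -157737/184 ≈ -857.27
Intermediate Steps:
Z(T) = 16/5 (Z(T) = (4*4)/5 = (1/5)*16 = 16/5)
n = 23/4 (n = 5 - 1/4*(-3) = 5 + 3/4 = 23/4 ≈ 5.7500)
R(J) = -1/J + 2*J**2 (R(J) = (2*J)*J - 1/J = 2*J**2 - 1/J = -1/J + 2*J**2)
84 + 15*(Z(-7) - R(n)) = 84 + 15*(16/5 - (-1 + 2*(23/4)**3)/23/4) = 84 + 15*(16/5 - 4*(-1 + 2*(12167/64))/23) = 84 + 15*(16/5 - 4*(-1 + 12167/32)/23) = 84 + 15*(16/5 - 4*12135/(23*32)) = 84 + 15*(16/5 - 1*12135/184) = 84 + 15*(16/5 - 12135/184) = 84 + 15*(-57731/920) = 84 - 173193/184 = -157737/184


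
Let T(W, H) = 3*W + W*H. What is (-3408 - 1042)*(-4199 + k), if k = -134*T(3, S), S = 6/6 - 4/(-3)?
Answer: 28226350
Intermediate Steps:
S = 7/3 (S = 6*(1/6) - 4*(-1/3) = 1 + 4/3 = 7/3 ≈ 2.3333)
T(W, H) = 3*W + H*W
k = -2144 (k = -402*(3 + 7/3) = -402*16/3 = -134*16 = -2144)
(-3408 - 1042)*(-4199 + k) = (-3408 - 1042)*(-4199 - 2144) = -4450*(-6343) = 28226350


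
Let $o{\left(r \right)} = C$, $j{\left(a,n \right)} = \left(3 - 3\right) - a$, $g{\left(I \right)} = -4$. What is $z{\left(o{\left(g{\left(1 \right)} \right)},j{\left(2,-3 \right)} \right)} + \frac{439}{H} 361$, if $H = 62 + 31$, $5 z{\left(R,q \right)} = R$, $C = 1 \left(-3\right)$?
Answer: $\frac{792116}{465} \approx 1703.5$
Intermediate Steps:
$C = -3$
$j{\left(a,n \right)} = - a$ ($j{\left(a,n \right)} = \left(3 - 3\right) - a = 0 - a = - a$)
$o{\left(r \right)} = -3$
$z{\left(R,q \right)} = \frac{R}{5}$
$H = 93$
$z{\left(o{\left(g{\left(1 \right)} \right)},j{\left(2,-3 \right)} \right)} + \frac{439}{H} 361 = \frac{1}{5} \left(-3\right) + \frac{439}{93} \cdot 361 = - \frac{3}{5} + 439 \cdot \frac{1}{93} \cdot 361 = - \frac{3}{5} + \frac{439}{93} \cdot 361 = - \frac{3}{5} + \frac{158479}{93} = \frac{792116}{465}$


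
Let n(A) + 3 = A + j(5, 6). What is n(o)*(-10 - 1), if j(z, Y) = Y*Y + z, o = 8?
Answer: -506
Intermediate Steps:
j(z, Y) = z + Y**2 (j(z, Y) = Y**2 + z = z + Y**2)
n(A) = 38 + A (n(A) = -3 + (A + (5 + 6**2)) = -3 + (A + (5 + 36)) = -3 + (A + 41) = -3 + (41 + A) = 38 + A)
n(o)*(-10 - 1) = (38 + 8)*(-10 - 1) = 46*(-11) = -506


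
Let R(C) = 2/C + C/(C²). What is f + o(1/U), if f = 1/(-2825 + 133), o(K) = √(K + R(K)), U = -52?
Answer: -1/2692 + I*√105469/26 ≈ -0.00037147 + 12.491*I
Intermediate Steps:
R(C) = 3/C (R(C) = 2/C + C/C² = 2/C + 1/C = 3/C)
o(K) = √(K + 3/K)
f = -1/2692 (f = 1/(-2692) = -1/2692 ≈ -0.00037147)
f + o(1/U) = -1/2692 + √(1/(-52) + 3/(1/(-52))) = -1/2692 + √(-1/52 + 3/(-1/52)) = -1/2692 + √(-1/52 + 3*(-52)) = -1/2692 + √(-1/52 - 156) = -1/2692 + √(-8113/52) = -1/2692 + I*√105469/26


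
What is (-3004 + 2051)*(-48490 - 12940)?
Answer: 58542790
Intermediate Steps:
(-3004 + 2051)*(-48490 - 12940) = -953*(-61430) = 58542790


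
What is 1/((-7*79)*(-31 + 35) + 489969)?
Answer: 1/487757 ≈ 2.0502e-6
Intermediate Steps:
1/((-7*79)*(-31 + 35) + 489969) = 1/(-553*4 + 489969) = 1/(-2212 + 489969) = 1/487757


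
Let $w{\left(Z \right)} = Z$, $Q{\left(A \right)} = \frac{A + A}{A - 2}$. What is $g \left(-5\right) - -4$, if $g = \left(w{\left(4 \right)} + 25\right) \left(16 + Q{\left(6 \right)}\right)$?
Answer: $-2751$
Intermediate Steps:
$Q{\left(A \right)} = \frac{2 A}{-2 + A}$
$g = 551$ ($g = \left(4 + 25\right) \left(16 + 2 \cdot 6 \frac{1}{-2 + 6}\right) = 29 \left(16 + 2 \cdot 6 \cdot \frac{1}{4}\right) = 29 \left(16 + 3\right) = 29 \cdot 19 = 551$)
$g \left(-5\right) - -4 = 551 \left(-5\right) - -4 = -2755 + 4 = -2751$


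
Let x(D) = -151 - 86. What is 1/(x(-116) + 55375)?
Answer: 1/55138 ≈ 1.8136e-5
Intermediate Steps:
x(D) = -237
1/(x(-116) + 55375) = 1/(-237 + 55375) = 1/55138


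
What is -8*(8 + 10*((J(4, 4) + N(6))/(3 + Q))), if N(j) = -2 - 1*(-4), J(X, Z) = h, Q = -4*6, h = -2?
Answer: -64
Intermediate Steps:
Q = -24
J(X, Z) = -2
N(j) = 2 (N(j) = -2 + 4 = 2)
-8*(8 + 10*((J(4, 4) + N(6))/(3 + Q))) = -8*(8 + 10*((-2 + 2)/(3 - 24))) = -8*(8 + 10*(0/(-21))) = -8*(8 + 10*(0*(-1/21))) = -8*(8 + 10*0) = -8*(8 + 0) = -8*8 = -64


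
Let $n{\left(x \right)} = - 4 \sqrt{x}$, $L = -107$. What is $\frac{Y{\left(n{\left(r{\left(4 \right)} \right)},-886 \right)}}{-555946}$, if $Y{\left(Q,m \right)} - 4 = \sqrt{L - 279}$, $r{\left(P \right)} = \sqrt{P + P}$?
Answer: $- \frac{2}{277973} - \frac{i \sqrt{386}}{555946} \approx -7.1949 \cdot 10^{-6} - 3.534 \cdot 10^{-5} i$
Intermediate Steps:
$r{\left(P \right)} = \sqrt{2} \sqrt{P}$ ($r{\left(P \right)} = \sqrt{2 P} = \sqrt{2} \sqrt{P}$)
$Y{\left(Q,m \right)} = 4 + i \sqrt{386}$ ($Y{\left(Q,m \right)} = 4 + \sqrt{-107 - 279} = 4 + \sqrt{-386} = 4 + i \sqrt{386}$)
$\frac{Y{\left(n{\left(r{\left(4 \right)} \right)},-886 \right)}}{-555946} = \frac{4 + i \sqrt{386}}{-555946} = \left(4 + i \sqrt{386}\right) \left(- \frac{1}{555946}\right) = - \frac{2}{277973} - \frac{i \sqrt{386}}{555946}$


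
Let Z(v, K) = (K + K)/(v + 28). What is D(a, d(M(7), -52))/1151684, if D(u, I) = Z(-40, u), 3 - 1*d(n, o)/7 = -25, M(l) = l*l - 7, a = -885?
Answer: 295/2303368 ≈ 0.00012807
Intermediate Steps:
M(l) = -7 + l² (M(l) = l² - 7 = -7 + l²)
d(n, o) = 196 (d(n, o) = 21 - 7*(-25) = 21 + 175 = 196)
Z(v, K) = 2*K/(28 + v) (Z(v, K) = (2*K)/(28 + v) = 2*K/(28 + v))
D(u, I) = -u/6 (D(u, I) = 2*u/(28 - 40) = 2*u/(-12) = 2*u*(-1/12) = -u/6)
D(a, d(M(7), -52))/1151684 = -⅙*(-885)/1151684 = (295/2)*(1/1151684) = 295/2303368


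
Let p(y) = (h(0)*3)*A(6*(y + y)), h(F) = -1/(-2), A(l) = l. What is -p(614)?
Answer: -11052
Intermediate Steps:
h(F) = 1/2 (h(F) = -1*(-1/2) = 1/2)
p(y) = 18*y (p(y) = ((1/2)*3)*(6*(y + y)) = 3*(6*(2*y))/2 = 3*(12*y)/2 = 18*y)
-p(614) = -18*614 = -1*11052 = -11052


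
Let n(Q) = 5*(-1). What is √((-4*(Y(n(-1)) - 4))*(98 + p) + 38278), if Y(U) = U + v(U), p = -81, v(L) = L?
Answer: √39230 ≈ 198.07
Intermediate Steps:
n(Q) = -5
Y(U) = 2*U (Y(U) = U + U = 2*U)
√((-4*(Y(n(-1)) - 4))*(98 + p) + 38278) = √((-4*(2*(-5) - 4))*(98 - 81) + 38278) = √(-4*(-10 - 4)*17 + 38278) = √(-4*(-14)*17 + 38278) = √(56*17 + 38278) = √(952 + 38278) = √39230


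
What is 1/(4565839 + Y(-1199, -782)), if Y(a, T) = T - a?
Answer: 1/4566256 ≈ 2.1900e-7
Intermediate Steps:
1/(4565839 + Y(-1199, -782)) = 1/(4565839 + (-782 - 1*(-1199))) = 1/(4565839 + (-782 + 1199)) = 1/(4565839 + 417) = 1/4566256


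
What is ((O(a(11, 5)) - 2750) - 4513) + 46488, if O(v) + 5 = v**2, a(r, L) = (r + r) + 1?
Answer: 39749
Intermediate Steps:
a(r, L) = 1 + 2*r (a(r, L) = 2*r + 1 = 1 + 2*r)
O(v) = -5 + v**2
((O(a(11, 5)) - 2750) - 4513) + 46488 = (((-5 + (1 + 2*11)**2) - 2750) - 4513) + 46488 = (((-5 + (1 + 22)**2) - 2750) - 4513) + 46488 = (((-5 + 23**2) - 2750) - 4513) + 46488 = (((-5 + 529) - 2750) - 4513) + 46488 = ((524 - 2750) - 4513) + 46488 = (-2226 - 4513) + 46488 = -6739 + 46488 = 39749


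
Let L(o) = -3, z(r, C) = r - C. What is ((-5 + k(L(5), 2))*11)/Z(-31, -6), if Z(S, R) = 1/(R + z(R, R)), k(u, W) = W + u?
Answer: 396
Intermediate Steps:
Z(S, R) = 1/R (Z(S, R) = 1/(R + (R - R)) = 1/(R + 0) = 1/R)
((-5 + k(L(5), 2))*11)/Z(-31, -6) = ((-5 + (2 - 3))*11)/(1/(-6)) = ((-5 - 1)*11)/(-1/6) = -6*11*(-6) = -66*(-6) = 396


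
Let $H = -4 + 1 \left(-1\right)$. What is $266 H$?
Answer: $-1330$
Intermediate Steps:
$H = -5$ ($H = -4 - 1 = -5$)
$266 H = 266 \left(-5\right) = -1330$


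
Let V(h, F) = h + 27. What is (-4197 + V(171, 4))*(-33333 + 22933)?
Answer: 41589600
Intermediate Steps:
V(h, F) = 27 + h
(-4197 + V(171, 4))*(-33333 + 22933) = (-4197 + (27 + 171))*(-33333 + 22933) = (-4197 + 198)*(-10400) = -3999*(-10400) = 41589600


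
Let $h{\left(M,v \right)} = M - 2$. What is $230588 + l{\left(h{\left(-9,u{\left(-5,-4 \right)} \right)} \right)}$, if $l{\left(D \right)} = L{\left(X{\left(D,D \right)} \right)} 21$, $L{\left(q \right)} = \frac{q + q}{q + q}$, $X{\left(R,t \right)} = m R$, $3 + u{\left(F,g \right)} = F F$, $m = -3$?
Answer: $230609$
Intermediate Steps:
$u{\left(F,g \right)} = -3 + F^{2}$ ($u{\left(F,g \right)} = -3 + F F = -3 + F^{2}$)
$h{\left(M,v \right)} = -2 + M$ ($h{\left(M,v \right)} = M - 2 = -2 + M$)
$X{\left(R,t \right)} = - 3 R$
$L{\left(q \right)} = 1$ ($L{\left(q \right)} = \frac{2 q}{2 q} = 2 q \frac{1}{2 q} = 1$)
$l{\left(D \right)} = 21$ ($l{\left(D \right)} = 1 \cdot 21 = 21$)
$230588 + l{\left(h{\left(-9,u{\left(-5,-4 \right)} \right)} \right)} = 230588 + 21 = 230609$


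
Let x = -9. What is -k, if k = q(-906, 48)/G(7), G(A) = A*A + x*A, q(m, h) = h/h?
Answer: 1/14 ≈ 0.071429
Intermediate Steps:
q(m, h) = 1
G(A) = A**2 - 9*A (G(A) = A*A - 9*A = A**2 - 9*A)
k = -1/14 (k = 1/(7*(-9 + 7)) = 1/(7*(-2)) = 1/(-14) = 1*(-1/14) = -1/14 ≈ -0.071429)
-k = -1*(-1/14) = 1/14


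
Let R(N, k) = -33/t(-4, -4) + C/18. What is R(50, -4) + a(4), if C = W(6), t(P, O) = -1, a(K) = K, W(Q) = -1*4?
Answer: 331/9 ≈ 36.778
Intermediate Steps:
W(Q) = -4
C = -4
R(N, k) = 295/9 (R(N, k) = -33/(-1) - 4/18 = -33*(-1) - 4*1/18 = 33 - 2/9 = 295/9)
R(50, -4) + a(4) = 295/9 + 4 = 331/9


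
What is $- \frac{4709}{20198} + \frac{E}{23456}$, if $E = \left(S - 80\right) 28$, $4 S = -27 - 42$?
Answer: $- \frac{82726729}{236882144} \approx -0.34923$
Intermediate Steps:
$S = - \frac{69}{4}$ ($S = \frac{-27 - 42}{4} = \frac{1}{4} \left(-69\right) = - \frac{69}{4} \approx -17.25$)
$E = -2723$ ($E = \left(- \frac{69}{4} - 80\right) 28 = \left(- \frac{389}{4}\right) 28 = -2723$)
$- \frac{4709}{20198} + \frac{E}{23456} = - \frac{4709}{20198} - \frac{2723}{23456} = - \frac{82726729}{236882144}$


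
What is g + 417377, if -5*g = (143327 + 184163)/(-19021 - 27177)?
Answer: 9641024072/23099 ≈ 4.1738e+5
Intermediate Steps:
g = 32749/23099 (g = -(143327 + 184163)/(5*(-19021 - 27177)) = -65498/(-46198) = -65498*(-1)/46198 = -1/5*(-163745/23099) = 32749/23099 ≈ 1.4178)
g + 417377 = 32749/23099 + 417377 = 9641024072/23099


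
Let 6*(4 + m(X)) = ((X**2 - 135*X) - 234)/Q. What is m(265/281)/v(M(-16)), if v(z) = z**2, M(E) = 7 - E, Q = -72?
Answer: -293438/49034781 ≈ -0.0059843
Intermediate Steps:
m(X) = -83/24 - X**2/432 + 5*X/16 (m(X) = -4 + (((X**2 - 135*X) - 234)/(-72))/6 = -4 + ((-234 + X**2 - 135*X)*(-1/72))/6 = -4 + (13/4 - X**2/72 + 15*X/8)/6 = -4 + (13/24 - X**2/432 + 5*X/16) = -83/24 - X**2/432 + 5*X/16)
m(265/281)/v(M(-16)) = (-83/24 - (265/281)**2/432 + 5*(265/281)/16)/((7 - 1*(-16))**2) = (-83/24 - (265*(1/281))**2/432 + 5*(265*(1/281))/16)/((7 + 16)**2) = (-83/24 - (265/281)**2/432 + (5/16)*(265/281))/(23**2) = (-83/24 - 1/432*70225/78961 + 1325/4496)/529 = (-83/24 - 70225/34111152 + 1325/4496)*(1/529) = -6749074/2131947*1/529 = -293438/49034781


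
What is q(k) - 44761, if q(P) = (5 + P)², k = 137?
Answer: -24597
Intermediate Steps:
q(k) - 44761 = (5 + 137)² - 44761 = 142² - 44761 = 20164 - 44761 = -24597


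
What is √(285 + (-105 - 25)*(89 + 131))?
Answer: I*√28315 ≈ 168.27*I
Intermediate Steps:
√(285 + (-105 - 25)*(89 + 131)) = √(285 - 130*220) = √(285 - 28600) = √(-28315) = I*√28315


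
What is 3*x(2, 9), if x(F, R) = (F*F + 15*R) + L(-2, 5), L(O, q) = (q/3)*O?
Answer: 407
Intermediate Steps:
L(O, q) = O*q/3 (L(O, q) = (q*(⅓))*O = (q/3)*O = O*q/3)
x(F, R) = -10/3 + F² + 15*R (x(F, R) = (F*F + 15*R) + (⅓)*(-2)*5 = (F² + 15*R) - 10/3 = -10/3 + F² + 15*R)
3*x(2, 9) = 3*(-10/3 + 2² + 15*9) = 3*(-10/3 + 4 + 135) = 3*(407/3) = 407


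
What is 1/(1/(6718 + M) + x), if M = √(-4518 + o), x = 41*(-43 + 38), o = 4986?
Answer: -1027984418/210736652669 + 2*√13/632209958007 ≈ -0.0048781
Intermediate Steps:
x = -205 (x = 41*(-5) = -205)
M = 6*√13 (M = √(-4518 + 4986) = √468 = 6*√13 ≈ 21.633)
1/(1/(6718 + M) + x) = 1/(1/(6718 + 6*√13) - 205) = 1/(-205 + 1/(6718 + 6*√13))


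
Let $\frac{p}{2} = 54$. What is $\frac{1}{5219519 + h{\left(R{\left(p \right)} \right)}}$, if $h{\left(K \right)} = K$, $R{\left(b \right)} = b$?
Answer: $\frac{1}{5219627} \approx 1.9158 \cdot 10^{-7}$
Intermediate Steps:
$p = 108$ ($p = 2 \cdot 54 = 108$)
$\frac{1}{5219519 + h{\left(R{\left(p \right)} \right)}} = \frac{1}{5219519 + 108} = \frac{1}{5219627}$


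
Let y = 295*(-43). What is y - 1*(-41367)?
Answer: 28682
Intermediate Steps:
y = -12685
y - 1*(-41367) = -12685 - 1*(-41367) = -12685 + 41367 = 28682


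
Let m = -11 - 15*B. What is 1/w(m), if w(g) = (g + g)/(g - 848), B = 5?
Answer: 467/86 ≈ 5.4302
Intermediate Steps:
m = -86 (m = -11 - 15*5 = -11 - 75 = -86)
w(g) = 2*g/(-848 + g) (w(g) = (2*g)/(-848 + g) = 2*g/(-848 + g))
1/w(m) = 1/(2*(-86)/(-848 - 86)) = 1/(2*(-86)/(-934)) = 1/(2*(-86)*(-1/934)) = 1/(86/467) = 467/86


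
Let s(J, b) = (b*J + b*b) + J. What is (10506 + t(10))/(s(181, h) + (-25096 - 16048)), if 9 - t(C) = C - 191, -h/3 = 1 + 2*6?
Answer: -1528/6643 ≈ -0.23002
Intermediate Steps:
h = -39 (h = -3*(1 + 2*6) = -3*(1 + 12) = -3*13 = -39)
s(J, b) = J + b² + J*b (s(J, b) = (J*b + b²) + J = (b² + J*b) + J = J + b² + J*b)
t(C) = 200 - C (t(C) = 9 - (C - 191) = 9 - (-191 + C) = 9 + (191 - C) = 200 - C)
(10506 + t(10))/(s(181, h) + (-25096 - 16048)) = (10506 + (200 - 1*10))/((181 + (-39)² + 181*(-39)) + (-25096 - 16048)) = (10506 + (200 - 10))/((181 + 1521 - 7059) - 41144) = (10506 + 190)/(-5357 - 41144) = 10696/(-46501) = 10696*(-1/46501) = -1528/6643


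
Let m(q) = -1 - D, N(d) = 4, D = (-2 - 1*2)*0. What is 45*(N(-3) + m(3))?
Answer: 135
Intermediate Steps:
D = 0 (D = (-2 - 2)*0 = -4*0 = 0)
m(q) = -1 (m(q) = -1 - 1*0 = -1 + 0 = -1)
45*(N(-3) + m(3)) = 45*(4 - 1) = 45*3 = 135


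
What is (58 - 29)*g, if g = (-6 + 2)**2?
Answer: 464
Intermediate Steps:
g = 16 (g = (-4)**2 = 16)
(58 - 29)*g = (58 - 29)*16 = 29*16 = 464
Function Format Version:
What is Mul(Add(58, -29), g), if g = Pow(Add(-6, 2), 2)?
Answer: 464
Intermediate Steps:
g = 16 (g = Pow(-4, 2) = 16)
Mul(Add(58, -29), g) = Mul(Add(58, -29), 16) = Mul(29, 16) = 464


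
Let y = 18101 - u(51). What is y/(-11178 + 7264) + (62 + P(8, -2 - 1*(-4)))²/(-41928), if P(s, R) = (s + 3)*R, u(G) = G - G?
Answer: -32773163/6837758 ≈ -4.7930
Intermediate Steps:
u(G) = 0
P(s, R) = R*(3 + s) (P(s, R) = (3 + s)*R = R*(3 + s))
y = 18101 (y = 18101 - 1*0 = 18101 + 0 = 18101)
y/(-11178 + 7264) + (62 + P(8, -2 - 1*(-4)))²/(-41928) = 18101/(-11178 + 7264) + (62 + (-2 - 1*(-4))*(3 + 8))²/(-41928) = 18101/(-3914) + (62 + (-2 + 4)*11)²*(-1/41928) = 18101*(-1/3914) + (62 + 2*11)²*(-1/41928) = -18101/3914 + (62 + 22)²*(-1/41928) = -18101/3914 + 84²*(-1/41928) = -18101/3914 + 7056*(-1/41928) = -18101/3914 - 294/1747 = -32773163/6837758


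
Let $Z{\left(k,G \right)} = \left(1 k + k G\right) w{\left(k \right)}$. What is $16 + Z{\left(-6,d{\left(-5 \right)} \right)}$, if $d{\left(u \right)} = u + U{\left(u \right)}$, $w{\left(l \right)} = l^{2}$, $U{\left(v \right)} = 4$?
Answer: $16$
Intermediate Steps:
$d{\left(u \right)} = 4 + u$ ($d{\left(u \right)} = u + 4 = 4 + u$)
$Z{\left(k,G \right)} = k^{2} \left(k + G k\right)$ ($Z{\left(k,G \right)} = \left(1 k + k G\right) k^{2} = \left(k + G k\right) k^{2} = k^{2} \left(k + G k\right)$)
$16 + Z{\left(-6,d{\left(-5 \right)} \right)} = 16 + \left(-6\right)^{3} \left(1 + \left(4 - 5\right)\right) = 16 - 216 \left(1 - 1\right) = 16 - 0 = 16 + 0 = 16$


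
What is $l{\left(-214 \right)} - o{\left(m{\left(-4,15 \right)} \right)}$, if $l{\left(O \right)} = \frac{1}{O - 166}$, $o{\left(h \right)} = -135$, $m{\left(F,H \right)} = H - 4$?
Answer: $\frac{51299}{380} \approx 135.0$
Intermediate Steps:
$m{\left(F,H \right)} = -4 + H$
$l{\left(O \right)} = \frac{1}{-166 + O}$
$l{\left(-214 \right)} - o{\left(m{\left(-4,15 \right)} \right)} = \frac{1}{-166 - 214} - -135 = \frac{1}{-380} + 135 = - \frac{1}{380} + 135 = \frac{51299}{380}$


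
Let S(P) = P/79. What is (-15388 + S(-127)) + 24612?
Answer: 728569/79 ≈ 9222.4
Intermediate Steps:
S(P) = P/79 (S(P) = P*(1/79) = P/79)
(-15388 + S(-127)) + 24612 = (-15388 + (1/79)*(-127)) + 24612 = (-15388 - 127/79) + 24612 = -1215779/79 + 24612 = 728569/79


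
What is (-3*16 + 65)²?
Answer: 289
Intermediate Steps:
(-3*16 + 65)² = (-48 + 65)² = 17² = 289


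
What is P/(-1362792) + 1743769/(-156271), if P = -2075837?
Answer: -2052001319221/212964868632 ≈ -9.6354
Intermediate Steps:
P/(-1362792) + 1743769/(-156271) = -2075837/(-1362792) + 1743769/(-156271) = -2075837*(-1/1362792) + 1743769*(-1/156271) = 2075837/1362792 - 1743769/156271 = -2052001319221/212964868632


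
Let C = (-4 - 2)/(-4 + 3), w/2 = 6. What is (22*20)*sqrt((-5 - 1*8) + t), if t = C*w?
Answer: 440*sqrt(59) ≈ 3379.7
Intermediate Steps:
w = 12 (w = 2*6 = 12)
C = 6 (C = -6/(-1) = -6*(-1) = 6)
t = 72 (t = 6*12 = 72)
(22*20)*sqrt((-5 - 1*8) + t) = (22*20)*sqrt((-5 - 1*8) + 72) = 440*sqrt((-5 - 8) + 72) = 440*sqrt(-13 + 72) = 440*sqrt(59)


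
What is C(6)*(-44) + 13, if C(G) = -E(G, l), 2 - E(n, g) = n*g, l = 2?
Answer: -427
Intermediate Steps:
E(n, g) = 2 - g*n (E(n, g) = 2 - n*g = 2 - g*n)
C(G) = -2 + 2*G (C(G) = -(2 - 1*2*G) = -(2 - 2*G) = -2 + 2*G)
C(6)*(-44) + 13 = (-2 + 2*6)*(-44) + 13 = (-2 + 12)*(-44) + 13 = 10*(-44) + 13 = -440 + 13 = -427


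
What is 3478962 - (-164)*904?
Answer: 3627218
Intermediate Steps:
3478962 - (-164)*904 = 3478962 - 1*(-148256) = 3478962 + 148256 = 3627218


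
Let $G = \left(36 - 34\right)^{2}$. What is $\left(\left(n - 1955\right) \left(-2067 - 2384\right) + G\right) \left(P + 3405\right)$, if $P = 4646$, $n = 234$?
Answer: $61672068925$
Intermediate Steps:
$G = 4$ ($G = \left(36 - 34\right)^{2} = 2^{2} = 4$)
$\left(\left(n - 1955\right) \left(-2067 - 2384\right) + G\right) \left(P + 3405\right) = \left(\left(234 - 1955\right) \left(-2067 - 2384\right) + 4\right) \left(4646 + 3405\right) = \left(\left(-1721\right) \left(-4451\right) + 4\right) 8051 = \left(7660171 + 4\right) 8051 = 7660175 \cdot 8051 = 61672068925$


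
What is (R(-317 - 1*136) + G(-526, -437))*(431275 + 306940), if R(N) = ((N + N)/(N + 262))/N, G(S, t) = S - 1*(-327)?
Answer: -146912515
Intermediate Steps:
G(S, t) = 327 + S (G(S, t) = S + 327 = 327 + S)
R(N) = 2/(262 + N) (R(N) = ((2*N)/(262 + N))/N = (2*N/(262 + N))/N = 2/(262 + N))
(R(-317 - 1*136) + G(-526, -437))*(431275 + 306940) = (2/(262 + (-317 - 1*136)) + (327 - 526))*(431275 + 306940) = (2/(262 + (-317 - 136)) - 199)*738215 = (2/(262 - 453) - 199)*738215 = (2/(-191) - 199)*738215 = (2*(-1/191) - 199)*738215 = (-2/191 - 199)*738215 = -38011/191*738215 = -146912515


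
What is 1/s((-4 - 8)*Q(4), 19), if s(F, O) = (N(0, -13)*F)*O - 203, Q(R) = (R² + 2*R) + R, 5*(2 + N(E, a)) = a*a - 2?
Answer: -5/1003303 ≈ -4.9835e-6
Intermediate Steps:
N(E, a) = -12/5 + a²/5 (N(E, a) = -2 + (a*a - 2)/5 = -2 + (a² - 2)/5 = -2 + (-2 + a²)/5 = -2 + (-⅖ + a²/5) = -12/5 + a²/5)
Q(R) = R² + 3*R
s(F, O) = -203 + 157*F*O/5 (s(F, O) = ((-12/5 + (⅕)*(-13)²)*F)*O - 203 = ((-12/5 + (⅕)*169)*F)*O - 203 = ((-12/5 + 169/5)*F)*O - 203 = (157*F/5)*O - 203 = 157*F*O/5 - 203 = -203 + 157*F*O/5)
1/s((-4 - 8)*Q(4), 19) = 1/(-203 + (157/5)*((-4 - 8)*(4*(3 + 4)))*19) = 1/(-203 + (157/5)*(-48*7)*19) = 1/(-203 + (157/5)*(-12*28)*19) = 1/(-203 + (157/5)*(-336)*19) = 1/(-203 - 1002288/5) = 1/(-1003303/5) = -5/1003303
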